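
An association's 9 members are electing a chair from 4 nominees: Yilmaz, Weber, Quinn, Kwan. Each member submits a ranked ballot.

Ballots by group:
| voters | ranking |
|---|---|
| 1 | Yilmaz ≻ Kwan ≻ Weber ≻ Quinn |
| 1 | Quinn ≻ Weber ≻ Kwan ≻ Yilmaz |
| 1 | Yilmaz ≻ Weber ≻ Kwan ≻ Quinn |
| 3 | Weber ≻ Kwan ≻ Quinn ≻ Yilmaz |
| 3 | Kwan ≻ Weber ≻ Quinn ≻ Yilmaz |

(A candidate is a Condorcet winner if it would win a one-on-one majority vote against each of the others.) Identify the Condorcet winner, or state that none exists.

Weber

Head-to-head results (9 voters):
Yilmaz vs Weber: 2 to 7, Weber.
Yilmaz vs Quinn: Yilmaz is ranked higher on 1+1 = 2 ballots, Quinn on 7. Quinn wins 7–2.
Yilmaz vs Kwan: Yilmaz preferred on 1+1 = 2 ballots; Kwan wins 7–2.
Weber vs Quinn: 8 to 1, Weber.
Weber vs Kwan: Weber preferred on 1+1+3 = 5 ballots; Weber wins 5–4.
Quinn vs Kwan: 1 to 8, Kwan.
Weber beats each of Yilmaz, Quinn, Kwan — Weber is the Condorcet winner.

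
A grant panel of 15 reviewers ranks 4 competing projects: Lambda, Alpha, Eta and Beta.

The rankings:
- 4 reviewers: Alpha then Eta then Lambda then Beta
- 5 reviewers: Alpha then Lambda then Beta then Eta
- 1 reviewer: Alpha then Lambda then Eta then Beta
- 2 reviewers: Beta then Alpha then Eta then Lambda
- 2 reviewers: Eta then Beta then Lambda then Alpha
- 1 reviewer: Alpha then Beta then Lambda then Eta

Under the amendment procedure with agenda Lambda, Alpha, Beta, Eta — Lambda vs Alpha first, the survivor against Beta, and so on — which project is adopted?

Round 1: Lambda vs Alpha — 2–13, Alpha advances.
Round 2: Alpha vs Beta — 11–4, Alpha advances.
Round 3: Alpha vs Eta — 13–2, Alpha advances.
Alpha survives the agenda.

Alpha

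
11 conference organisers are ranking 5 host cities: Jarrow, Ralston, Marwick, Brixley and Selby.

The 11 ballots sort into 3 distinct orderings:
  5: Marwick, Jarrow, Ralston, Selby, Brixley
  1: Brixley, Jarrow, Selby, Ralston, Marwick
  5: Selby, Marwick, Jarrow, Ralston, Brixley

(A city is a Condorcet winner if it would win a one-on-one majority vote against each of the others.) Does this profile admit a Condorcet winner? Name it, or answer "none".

Pairwise majorities:
Jarrow vs Ralston: Jarrow, 11–0.
Jarrow–Marwick: Marwick 10–1.
Jarrow vs Brixley: Jarrow, 10–1.
Jarrow vs Selby: Jarrow, 6–5.
Ralston–Marwick: Marwick 10–1.
Ralston–Brixley: Ralston 10–1.
Ralston vs Selby: Selby wins 6–5.
Marwick vs Brixley: Marwick, 10–1.
Marwick vs Selby: Selby, 6–5.
Brixley–Selby: Selby 10–1.
No city is unbeaten: Jarrow loses to Marwick; Ralston loses to Jarrow; Marwick loses to Selby; Brixley loses to Jarrow; Selby loses to Jarrow. In particular Jarrow > Selby > Marwick > Jarrow is a majority cycle — no Condorcet winner exists.

none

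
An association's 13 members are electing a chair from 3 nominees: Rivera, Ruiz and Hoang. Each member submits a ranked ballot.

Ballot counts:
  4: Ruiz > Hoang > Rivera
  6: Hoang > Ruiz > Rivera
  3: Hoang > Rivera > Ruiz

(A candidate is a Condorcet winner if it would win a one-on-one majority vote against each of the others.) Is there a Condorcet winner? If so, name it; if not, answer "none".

Hoang

Check each pair by majority over 13 ballots:
Rivera vs Ruiz: 3 to 10, Ruiz.
Rivera vs Hoang: 0 for Rivera, 13 for Hoang — Hoang by 13–0.
Ruiz vs Hoang: Ruiz preferred on 4 ballots; Hoang wins 9–4.
Hoang beats each of Rivera, Ruiz — Hoang is the Condorcet winner.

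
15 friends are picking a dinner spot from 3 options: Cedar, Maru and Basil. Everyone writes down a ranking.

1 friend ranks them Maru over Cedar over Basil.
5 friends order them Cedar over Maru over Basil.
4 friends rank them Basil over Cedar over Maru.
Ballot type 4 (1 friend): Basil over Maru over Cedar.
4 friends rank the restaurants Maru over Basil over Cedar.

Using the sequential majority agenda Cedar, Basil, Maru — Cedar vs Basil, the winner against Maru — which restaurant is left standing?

Round 1: Cedar vs Basil — 6–9, Basil advances.
Round 2: Basil vs Maru — 5–10, Maru advances.
The agenda winner is Maru.

Maru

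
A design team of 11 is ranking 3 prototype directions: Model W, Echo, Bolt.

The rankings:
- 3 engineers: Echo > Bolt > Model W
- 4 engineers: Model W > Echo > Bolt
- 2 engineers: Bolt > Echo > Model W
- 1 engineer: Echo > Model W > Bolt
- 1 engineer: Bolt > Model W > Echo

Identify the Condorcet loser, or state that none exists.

Pairwise majorities:
Model W vs Echo: 5 to 6, Echo.
Model W vs Bolt: Bolt, 6–5.
Echo vs Bolt: Echo preferred on 3+4+1 = 8 ballots; Echo wins 8–3.
Model W is beaten in every head-to-head and is the Condorcet loser.

Model W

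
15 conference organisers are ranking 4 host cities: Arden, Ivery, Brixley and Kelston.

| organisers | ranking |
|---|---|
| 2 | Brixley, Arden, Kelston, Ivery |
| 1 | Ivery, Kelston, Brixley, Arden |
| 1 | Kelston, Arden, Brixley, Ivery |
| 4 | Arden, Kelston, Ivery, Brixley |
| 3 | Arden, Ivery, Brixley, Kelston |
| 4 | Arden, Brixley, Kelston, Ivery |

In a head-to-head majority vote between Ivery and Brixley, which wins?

Ballots ranking Ivery above Brixley: 1 + 4 + 3 = 8.
Ballots ranking Brixley above Ivery: 15 − 8 = 7.
Ivery wins the head-to-head 8–7.

Ivery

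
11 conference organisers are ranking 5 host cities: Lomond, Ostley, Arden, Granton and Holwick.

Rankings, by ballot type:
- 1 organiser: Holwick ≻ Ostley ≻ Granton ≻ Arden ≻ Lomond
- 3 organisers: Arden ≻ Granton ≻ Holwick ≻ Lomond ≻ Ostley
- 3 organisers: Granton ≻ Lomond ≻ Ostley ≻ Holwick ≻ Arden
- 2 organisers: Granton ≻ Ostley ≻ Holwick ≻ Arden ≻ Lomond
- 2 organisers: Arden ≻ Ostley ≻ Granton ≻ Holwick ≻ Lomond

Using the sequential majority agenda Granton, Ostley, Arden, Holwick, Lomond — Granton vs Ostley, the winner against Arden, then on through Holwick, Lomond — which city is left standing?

Granton

Round 1: Granton vs Ostley — 8–3, Granton advances.
Round 2: Granton vs Arden — 6–5, Granton advances.
Round 3: Granton vs Holwick — 10–1, Granton advances.
Round 4: Granton vs Lomond — 11–0, Granton advances.
Granton survives the agenda.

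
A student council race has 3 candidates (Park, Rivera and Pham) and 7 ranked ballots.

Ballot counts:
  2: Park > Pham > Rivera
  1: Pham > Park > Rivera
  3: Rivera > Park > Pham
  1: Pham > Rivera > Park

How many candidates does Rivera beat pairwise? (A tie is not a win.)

Rivera against each rival (7 voters):
Rivera vs Park: Rivera preferred on 3+1 = 4 ballots; Rivera wins 4–3.
Rivera vs Pham: 3 for Rivera, 4 for Pham — Pham by 4–3.
Rivera beats Park; loses to Pham — 1 pairwise win.

1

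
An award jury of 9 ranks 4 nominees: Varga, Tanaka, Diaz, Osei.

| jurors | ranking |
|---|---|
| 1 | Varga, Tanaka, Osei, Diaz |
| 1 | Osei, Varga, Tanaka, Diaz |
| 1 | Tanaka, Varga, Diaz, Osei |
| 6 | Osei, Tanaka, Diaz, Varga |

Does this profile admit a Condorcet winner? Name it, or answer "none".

Osei

Check each pair by majority over 9 ballots:
Varga vs Tanaka: Tanaka wins 7–2.
Varga vs Diaz: Diaz wins 6–3.
Varga vs Osei: Osei, 7–2.
Tanaka–Diaz: Tanaka 9–0.
Tanaka vs Osei: Osei wins 7–2.
Diaz–Osei: Osei 8–1.
Osei defeats every rival head-to-head and is the Condorcet winner.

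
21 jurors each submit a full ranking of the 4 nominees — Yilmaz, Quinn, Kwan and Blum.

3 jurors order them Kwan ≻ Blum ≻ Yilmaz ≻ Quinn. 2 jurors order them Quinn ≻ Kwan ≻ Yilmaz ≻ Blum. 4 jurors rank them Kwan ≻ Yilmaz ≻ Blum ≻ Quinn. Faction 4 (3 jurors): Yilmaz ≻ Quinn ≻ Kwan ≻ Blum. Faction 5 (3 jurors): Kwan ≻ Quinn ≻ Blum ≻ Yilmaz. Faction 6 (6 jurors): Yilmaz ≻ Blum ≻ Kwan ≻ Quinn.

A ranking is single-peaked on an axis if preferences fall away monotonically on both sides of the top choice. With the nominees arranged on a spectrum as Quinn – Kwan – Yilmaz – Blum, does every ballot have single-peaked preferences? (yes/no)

Axis positions: Quinn=1, Kwan=2, Yilmaz=3, Blum=4.
Faction 1: ranking walks positions 2-4-3-1; Blum is ranked above Yilmaz even though Yilmaz lies between Blum and the peak Kwan on the axis — preferences dip and rise again. Not single-peaked.
Faction 2 (peak Quinn at position 1): ranking walks positions 1-2-3-4, expanding outward from the peak — single-peaked.
Faction 3 (peak Kwan at position 2): ranking walks positions 2-3-4-1, expanding outward from the peak — single-peaked.
Faction 4: ranking walks positions 3-1-2-4; Quinn is ranked above Kwan even though Kwan lies between Quinn and the peak Yilmaz on the axis — preferences dip and rise again. Not single-peaked.
Faction 5: ranking walks positions 2-1-4-3; Blum is ranked above Yilmaz even though Yilmaz lies between Blum and the peak Kwan on the axis — preferences dip and rise again. Not single-peaked.
Faction 6 (peak Yilmaz at position 3): ranking walks positions 3-4-2-1, expanding outward from the peak — single-peaked.
Faction 1 violates single-peakedness, so the profile is not single-peaked on this axis.

no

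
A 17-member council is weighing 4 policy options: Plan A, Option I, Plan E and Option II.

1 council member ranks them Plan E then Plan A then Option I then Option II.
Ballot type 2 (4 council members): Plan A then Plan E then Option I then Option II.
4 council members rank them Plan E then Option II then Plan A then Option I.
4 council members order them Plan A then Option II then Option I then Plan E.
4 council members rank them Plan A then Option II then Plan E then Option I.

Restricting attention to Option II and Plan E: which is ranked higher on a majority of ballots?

Plan E

Ballots ranking Option II above Plan E: 4 + 4 = 8.
Ballots ranking Plan E above Option II: 17 − 8 = 9.
Plan E wins the head-to-head 9–8.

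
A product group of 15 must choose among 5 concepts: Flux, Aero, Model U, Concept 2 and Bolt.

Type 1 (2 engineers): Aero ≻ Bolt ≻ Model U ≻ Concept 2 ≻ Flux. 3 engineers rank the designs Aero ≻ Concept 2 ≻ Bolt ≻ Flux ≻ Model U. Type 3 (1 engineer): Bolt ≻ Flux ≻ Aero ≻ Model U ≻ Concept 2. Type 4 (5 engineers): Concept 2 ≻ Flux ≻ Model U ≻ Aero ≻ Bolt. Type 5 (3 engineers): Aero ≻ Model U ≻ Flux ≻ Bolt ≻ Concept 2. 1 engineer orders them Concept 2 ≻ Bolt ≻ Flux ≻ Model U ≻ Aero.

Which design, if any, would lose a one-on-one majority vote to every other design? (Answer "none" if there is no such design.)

Bolt

Pairwise majorities:
Flux vs Aero: 1+5+1 = 7 for Flux, 8 for Aero — Aero by 8–7.
Flux vs Model U: Flux wins 10–5.
Flux vs Concept 2: Concept 2 wins 11–4.
Flux–Bolt: Flux 8–7.
Aero vs Model U: 2+3+1+3 = 9 for Aero, 6 for Model U — Aero by 9–6.
Aero vs Concept 2: Aero, 9–6.
Aero vs Bolt: Aero wins 13–2.
Model U vs Concept 2: Model U is ranked higher on 2+1+3 = 6 ballots, Concept 2 on 9. Concept 2 wins 9–6.
Model U vs Bolt: Model U, 8–7.
Concept 2 vs Bolt: 9 to 6, Concept 2.
Bolt is beaten in every head-to-head and is the Condorcet loser.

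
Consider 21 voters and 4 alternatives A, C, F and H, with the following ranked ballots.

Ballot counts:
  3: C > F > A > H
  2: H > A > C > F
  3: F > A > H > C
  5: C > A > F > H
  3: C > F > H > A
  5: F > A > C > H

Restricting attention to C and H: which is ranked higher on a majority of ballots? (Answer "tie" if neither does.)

C

Ballots ranking C above H: 3 + 5 + 3 + 5 = 16.
Ballots ranking H above C: 21 − 16 = 5.
C wins the head-to-head 16–5.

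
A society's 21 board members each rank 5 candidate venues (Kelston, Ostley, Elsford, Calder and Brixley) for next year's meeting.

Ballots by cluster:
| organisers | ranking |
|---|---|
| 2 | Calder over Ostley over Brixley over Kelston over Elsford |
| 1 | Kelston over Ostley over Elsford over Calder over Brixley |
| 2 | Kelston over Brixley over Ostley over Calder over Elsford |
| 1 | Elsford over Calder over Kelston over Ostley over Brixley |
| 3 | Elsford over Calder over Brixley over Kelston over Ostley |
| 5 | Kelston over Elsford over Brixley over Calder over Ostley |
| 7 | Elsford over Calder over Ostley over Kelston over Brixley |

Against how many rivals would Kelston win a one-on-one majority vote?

Kelston against each rival (21 organisers):
Kelston vs Ostley: Kelston, 12–9.
Kelston vs Elsford: Elsford wins 11–10.
Kelston vs Calder: 1+2+5 = 8 for Kelston, 13 for Calder — Calder by 13–8.
Kelston vs Brixley: Kelston preferred on 1+2+1+5+7 = 16 ballots; Kelston wins 16–5.
Kelston beats Ostley, Brixley; loses to Elsford, Calder — 2 pairwise wins.

2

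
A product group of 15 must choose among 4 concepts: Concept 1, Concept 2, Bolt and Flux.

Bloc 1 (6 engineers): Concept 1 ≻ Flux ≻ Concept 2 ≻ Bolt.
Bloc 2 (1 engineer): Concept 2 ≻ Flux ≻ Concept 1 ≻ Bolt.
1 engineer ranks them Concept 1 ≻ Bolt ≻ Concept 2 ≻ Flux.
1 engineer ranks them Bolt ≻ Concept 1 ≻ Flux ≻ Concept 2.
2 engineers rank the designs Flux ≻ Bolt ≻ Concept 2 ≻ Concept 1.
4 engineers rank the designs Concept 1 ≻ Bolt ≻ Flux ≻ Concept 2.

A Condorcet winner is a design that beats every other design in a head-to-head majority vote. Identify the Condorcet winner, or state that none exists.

Head-to-head results (15 engineers):
Concept 1 vs Concept 2: Concept 1, 12–3.
Concept 1 vs Bolt: Concept 1 wins 12–3.
Concept 1 vs Flux: Concept 1, 12–3.
Concept 2 vs Bolt: Bolt, 8–7.
Concept 2–Flux: Flux 13–2.
Bolt–Flux: Flux 9–6.
Only Concept 1 has no losses; Concept 1 is the Condorcet winner.

Concept 1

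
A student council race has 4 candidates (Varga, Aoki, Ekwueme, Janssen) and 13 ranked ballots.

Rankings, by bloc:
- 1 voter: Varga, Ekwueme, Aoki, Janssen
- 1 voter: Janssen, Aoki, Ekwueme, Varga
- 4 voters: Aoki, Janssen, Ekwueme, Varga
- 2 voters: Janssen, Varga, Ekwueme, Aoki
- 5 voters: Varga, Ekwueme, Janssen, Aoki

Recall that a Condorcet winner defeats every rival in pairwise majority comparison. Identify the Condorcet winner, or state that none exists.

Janssen

Head-to-head results (13 voters):
Varga–Aoki: Varga 8–5.
Varga vs Ekwueme: Varga is ranked higher on 1+2+5 = 8 ballots, Ekwueme on 5. Varga wins 8–5.
Varga vs Janssen: Varga preferred on 1+5 = 6 ballots; Janssen wins 7–6.
Aoki–Ekwueme: Ekwueme 8–5.
Aoki vs Janssen: 1+4 = 5 for Aoki, 8 for Janssen — Janssen by 8–5.
Ekwueme–Janssen: Janssen 7–6.
Janssen wins every pairwise contest, so Janssen is the Condorcet winner.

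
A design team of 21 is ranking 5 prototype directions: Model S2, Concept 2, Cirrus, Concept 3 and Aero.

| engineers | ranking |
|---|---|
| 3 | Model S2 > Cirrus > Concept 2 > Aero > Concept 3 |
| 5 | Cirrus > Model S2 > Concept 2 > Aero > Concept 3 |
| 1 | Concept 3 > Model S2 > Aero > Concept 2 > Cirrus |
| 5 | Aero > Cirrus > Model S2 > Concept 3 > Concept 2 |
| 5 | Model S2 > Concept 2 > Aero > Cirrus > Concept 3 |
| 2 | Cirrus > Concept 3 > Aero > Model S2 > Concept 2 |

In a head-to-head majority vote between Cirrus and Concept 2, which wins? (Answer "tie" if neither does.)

Ballots ranking Cirrus above Concept 2: 3 + 5 + 5 + 2 = 15.
Ballots ranking Concept 2 above Cirrus: 21 − 15 = 6.
Cirrus wins the head-to-head 15–6.

Cirrus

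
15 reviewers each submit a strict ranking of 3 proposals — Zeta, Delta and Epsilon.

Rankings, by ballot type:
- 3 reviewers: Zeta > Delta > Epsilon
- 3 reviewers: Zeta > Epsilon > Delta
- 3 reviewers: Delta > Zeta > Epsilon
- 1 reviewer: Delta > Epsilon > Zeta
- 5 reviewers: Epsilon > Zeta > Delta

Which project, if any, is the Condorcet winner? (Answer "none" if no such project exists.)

Head-to-head results (15 reviewers):
Zeta vs Delta: Zeta wins 11–4.
Zeta vs Epsilon: Zeta wins 9–6.
Delta–Epsilon: Epsilon 8–7.
Zeta wins every pairwise contest, so Zeta is the Condorcet winner.

Zeta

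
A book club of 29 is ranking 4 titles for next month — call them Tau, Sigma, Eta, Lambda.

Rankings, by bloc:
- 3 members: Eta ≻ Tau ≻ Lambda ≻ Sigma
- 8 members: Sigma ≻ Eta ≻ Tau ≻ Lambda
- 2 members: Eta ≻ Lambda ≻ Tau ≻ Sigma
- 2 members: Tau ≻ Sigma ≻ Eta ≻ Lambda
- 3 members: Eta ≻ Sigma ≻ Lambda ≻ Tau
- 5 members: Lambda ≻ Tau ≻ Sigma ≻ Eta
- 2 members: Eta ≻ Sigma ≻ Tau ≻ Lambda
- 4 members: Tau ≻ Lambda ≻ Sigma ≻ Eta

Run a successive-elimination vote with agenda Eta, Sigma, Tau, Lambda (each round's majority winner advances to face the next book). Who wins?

Tau

Round 1: Eta vs Sigma — 10–19, Sigma advances.
Round 2: Sigma vs Tau — 13–16, Tau advances.
Round 3: Tau vs Lambda — 19–10, Tau advances.
Tau survives the agenda.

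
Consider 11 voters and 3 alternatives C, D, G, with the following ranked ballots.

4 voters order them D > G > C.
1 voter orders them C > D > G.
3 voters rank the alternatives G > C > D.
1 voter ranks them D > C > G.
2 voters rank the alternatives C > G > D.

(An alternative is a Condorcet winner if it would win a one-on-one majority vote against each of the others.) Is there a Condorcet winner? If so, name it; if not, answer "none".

none

Pairwise majorities:
C–D: C 6–5.
C–G: G 7–4.
D–G: D 6–5.
Every alternative loses at least once (C loses to G; D loses to C; G loses to D). The majority relation contains the cycle C → D → G → C, so there is no Condorcet winner.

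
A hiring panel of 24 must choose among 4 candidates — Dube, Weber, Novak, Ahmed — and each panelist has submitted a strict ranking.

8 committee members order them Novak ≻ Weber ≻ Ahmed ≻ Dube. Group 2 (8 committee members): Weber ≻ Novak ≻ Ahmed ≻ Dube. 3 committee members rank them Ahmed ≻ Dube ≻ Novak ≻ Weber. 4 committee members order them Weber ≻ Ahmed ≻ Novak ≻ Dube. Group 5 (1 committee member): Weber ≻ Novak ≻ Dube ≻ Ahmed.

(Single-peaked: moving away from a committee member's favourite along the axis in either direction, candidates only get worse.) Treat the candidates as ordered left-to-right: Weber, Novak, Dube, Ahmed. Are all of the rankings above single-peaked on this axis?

Axis positions: Weber=1, Novak=2, Dube=3, Ahmed=4.
Group 1: ranking walks positions 2-1-4-3; Ahmed is ranked above Dube even though Dube lies between Ahmed and the peak Novak on the axis — preferences dip and rise again. Not single-peaked.
Group 2: ranking walks positions 1-2-4-3; Ahmed is ranked above Dube even though Dube lies between Ahmed and the peak Weber on the axis — preferences dip and rise again. Not single-peaked.
Group 3 (peak Ahmed at position 4): ranking walks positions 4-3-2-1, expanding outward from the peak — single-peaked.
Group 4: ranking walks positions 1-4-2-3; Ahmed is ranked above Novak even though Novak lies between Ahmed and the peak Weber on the axis — preferences dip and rise again. Not single-peaked.
Group 5 (peak Weber at position 1): ranking walks positions 1-2-3-4, expanding outward from the peak — single-peaked.
Group 1 violates single-peakedness, so the profile is not single-peaked on this axis.

no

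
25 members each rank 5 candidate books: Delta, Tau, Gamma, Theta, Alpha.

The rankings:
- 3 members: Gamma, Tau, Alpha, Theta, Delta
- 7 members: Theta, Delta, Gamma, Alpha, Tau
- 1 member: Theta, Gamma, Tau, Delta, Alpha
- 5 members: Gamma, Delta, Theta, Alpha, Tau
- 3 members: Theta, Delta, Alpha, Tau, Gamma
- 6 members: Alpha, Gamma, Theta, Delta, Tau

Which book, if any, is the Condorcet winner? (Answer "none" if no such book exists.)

Gamma

Pairwise majorities:
Delta–Tau: Delta 21–4.
Delta–Gamma: Gamma 15–10.
Delta vs Theta: Theta, 20–5.
Delta vs Alpha: Delta wins 16–9.
Tau vs Gamma: Gamma, 22–3.
Tau vs Theta: Theta wins 22–3.
Tau vs Alpha: Alpha, 21–4.
Gamma vs Theta: Gamma, 14–11.
Gamma–Alpha: Gamma 16–9.
Theta–Alpha: Theta 16–9.
Only Gamma has no losses; Gamma is the Condorcet winner.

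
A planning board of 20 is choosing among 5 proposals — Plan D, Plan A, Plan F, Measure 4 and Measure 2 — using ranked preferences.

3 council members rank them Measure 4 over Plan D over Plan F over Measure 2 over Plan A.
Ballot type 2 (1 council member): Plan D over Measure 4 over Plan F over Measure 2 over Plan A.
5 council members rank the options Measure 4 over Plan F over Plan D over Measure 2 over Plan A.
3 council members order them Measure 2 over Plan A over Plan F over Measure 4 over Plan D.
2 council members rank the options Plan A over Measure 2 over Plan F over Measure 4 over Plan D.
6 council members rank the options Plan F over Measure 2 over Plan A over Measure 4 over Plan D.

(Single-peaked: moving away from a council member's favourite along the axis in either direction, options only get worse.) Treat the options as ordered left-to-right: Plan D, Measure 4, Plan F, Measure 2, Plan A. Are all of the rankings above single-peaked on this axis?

yes

Axis positions: Plan D=1, Measure 4=2, Plan F=3, Measure 2=4, Plan A=5.
Ballot type 1 (peak Measure 4 at position 2): ranking walks positions 2-1-3-4-5, expanding outward from the peak — single-peaked.
Ballot type 2 (peak Plan D at position 1): ranking walks positions 1-2-3-4-5, expanding outward from the peak — single-peaked.
Ballot type 3 (peak Measure 4 at position 2): ranking walks positions 2-3-1-4-5, expanding outward from the peak — single-peaked.
Ballot type 4 (peak Measure 2 at position 4): ranking walks positions 4-5-3-2-1, expanding outward from the peak — single-peaked.
Ballot type 5 (peak Plan A at position 5): ranking walks positions 5-4-3-2-1, expanding outward from the peak — single-peaked.
Ballot type 6 (peak Plan F at position 3): ranking walks positions 3-4-5-2-1, expanding outward from the peak — single-peaked.
Every ranking is single-peaked on this axis.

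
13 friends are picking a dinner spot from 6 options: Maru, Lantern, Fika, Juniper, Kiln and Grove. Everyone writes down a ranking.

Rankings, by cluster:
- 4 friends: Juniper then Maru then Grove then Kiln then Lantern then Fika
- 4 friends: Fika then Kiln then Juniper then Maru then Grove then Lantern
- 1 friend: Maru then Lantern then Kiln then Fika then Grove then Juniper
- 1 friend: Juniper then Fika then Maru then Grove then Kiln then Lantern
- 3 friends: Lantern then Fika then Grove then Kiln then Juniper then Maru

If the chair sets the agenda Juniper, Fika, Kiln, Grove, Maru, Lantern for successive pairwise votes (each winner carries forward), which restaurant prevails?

Round 1: Juniper vs Fika — 5–8, Fika advances.
Round 2: Fika vs Kiln — 8–5, Fika advances.
Round 3: Fika vs Grove — 9–4, Fika advances.
Round 4: Fika vs Maru — 8–5, Fika advances.
Round 5: Fika vs Lantern — 5–8, Lantern advances.
The agenda winner is Lantern.

Lantern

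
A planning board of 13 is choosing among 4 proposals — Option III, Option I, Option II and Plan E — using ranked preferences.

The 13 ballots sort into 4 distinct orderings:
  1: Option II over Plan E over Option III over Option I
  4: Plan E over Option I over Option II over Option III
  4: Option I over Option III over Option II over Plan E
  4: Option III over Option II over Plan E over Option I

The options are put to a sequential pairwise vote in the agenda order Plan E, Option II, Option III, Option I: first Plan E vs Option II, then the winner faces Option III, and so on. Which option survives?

Option I

Round 1: Plan E vs Option II — 4–9, Option II advances.
Round 2: Option II vs Option III — 5–8, Option III advances.
Round 3: Option III vs Option I — 5–8, Option I advances.
Option I survives the agenda.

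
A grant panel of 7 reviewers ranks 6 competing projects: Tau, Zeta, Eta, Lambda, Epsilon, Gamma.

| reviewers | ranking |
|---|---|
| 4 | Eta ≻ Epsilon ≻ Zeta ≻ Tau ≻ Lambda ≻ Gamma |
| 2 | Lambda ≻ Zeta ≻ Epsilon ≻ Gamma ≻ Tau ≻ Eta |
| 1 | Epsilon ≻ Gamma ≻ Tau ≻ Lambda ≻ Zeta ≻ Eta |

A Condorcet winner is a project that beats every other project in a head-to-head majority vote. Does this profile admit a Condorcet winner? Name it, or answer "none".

Eta

Check each pair by majority over 7 ballots:
Tau vs Zeta: 1 to 6, Zeta.
Tau vs Eta: Tau is ranked higher on 2+1 = 3 ballots, Eta on 4. Eta wins 4–3.
Tau vs Lambda: Tau is ranked higher on 4+1 = 5 ballots, Lambda on 2. Tau wins 5–2.
Tau vs Epsilon: Tau preferred on 0 ballots; Epsilon wins 7–0.
Tau vs Gamma: Tau is ranked higher on 4 ballots, Gamma on 3. Tau wins 4–3.
Zeta vs Eta: Zeta preferred on 2+1 = 3 ballots; Eta wins 4–3.
Zeta vs Lambda: 4 for Zeta, 3 for Lambda — Zeta by 4–3.
Zeta vs Epsilon: 2 to 5, Epsilon.
Zeta vs Gamma: 6 to 1, Zeta.
Eta vs Lambda: Eta preferred on 4 ballots; Eta wins 4–3.
Eta vs Epsilon: 4 to 3, Eta.
Eta vs Gamma: 4 to 3, Eta.
Lambda vs Epsilon: 2 to 5, Epsilon.
Lambda vs Gamma: 4+2 = 6 for Lambda, 1 for Gamma — Lambda by 6–1.
Epsilon vs Gamma: 7 to 0, Epsilon.
Eta beats each of Tau, Zeta, Lambda, Epsilon, Gamma — Eta is the Condorcet winner.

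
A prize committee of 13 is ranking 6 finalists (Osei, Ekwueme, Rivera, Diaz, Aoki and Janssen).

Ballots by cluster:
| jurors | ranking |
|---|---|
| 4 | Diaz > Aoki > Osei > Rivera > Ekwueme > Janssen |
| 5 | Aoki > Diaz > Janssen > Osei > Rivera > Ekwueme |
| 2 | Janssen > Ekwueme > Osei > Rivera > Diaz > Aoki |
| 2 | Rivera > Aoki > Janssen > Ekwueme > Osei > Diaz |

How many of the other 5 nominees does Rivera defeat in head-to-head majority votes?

1

Rivera against each rival (13 jurors):
Rivera vs Osei: Osei, 11–2.
Rivera vs Ekwueme: Rivera is ranked higher on 4+5+2 = 11 ballots, Ekwueme on 2. Rivera wins 11–2.
Rivera vs Diaz: 4 to 9, Diaz.
Rivera–Aoki: Aoki 9–4.
Rivera vs Janssen: Rivera is ranked higher on 4+2 = 6 ballots, Janssen on 7. Janssen wins 7–6.
Rivera beats Ekwueme; loses to Osei, Diaz, Aoki, Janssen — 1 pairwise win.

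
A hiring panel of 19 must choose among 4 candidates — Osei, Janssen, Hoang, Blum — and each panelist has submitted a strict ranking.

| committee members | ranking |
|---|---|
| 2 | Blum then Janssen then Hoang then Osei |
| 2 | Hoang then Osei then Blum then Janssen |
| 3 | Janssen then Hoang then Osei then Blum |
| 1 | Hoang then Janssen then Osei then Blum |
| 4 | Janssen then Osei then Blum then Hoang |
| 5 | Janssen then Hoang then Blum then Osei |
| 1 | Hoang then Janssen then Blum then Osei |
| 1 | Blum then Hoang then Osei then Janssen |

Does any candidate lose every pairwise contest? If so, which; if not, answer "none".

Blum

Head-to-head results (19 committee members):
Osei vs Janssen: Osei preferred on 2+1 = 3 ballots; Janssen wins 16–3.
Osei vs Hoang: Hoang, 15–4.
Osei–Blum: Osei 10–9.
Janssen vs Hoang: Janssen, 14–5.
Janssen vs Blum: Janssen wins 14–5.
Hoang vs Blum: 2+3+1+5+1 = 12 for Hoang, 7 for Blum — Hoang by 12–7.
Only Blum has no wins; Blum is the Condorcet loser.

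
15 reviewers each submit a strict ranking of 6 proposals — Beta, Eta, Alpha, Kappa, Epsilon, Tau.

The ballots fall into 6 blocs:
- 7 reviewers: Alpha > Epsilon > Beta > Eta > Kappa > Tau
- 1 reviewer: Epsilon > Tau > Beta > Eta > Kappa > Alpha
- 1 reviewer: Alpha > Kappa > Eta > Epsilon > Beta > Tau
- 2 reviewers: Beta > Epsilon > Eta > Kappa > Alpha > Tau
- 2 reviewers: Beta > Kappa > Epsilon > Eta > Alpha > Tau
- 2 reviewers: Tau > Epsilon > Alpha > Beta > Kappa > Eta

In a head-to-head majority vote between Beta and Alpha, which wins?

Ballots ranking Beta above Alpha: 1 + 2 + 2 = 5.
Ballots ranking Alpha above Beta: 15 − 5 = 10.
Alpha wins the head-to-head 10–5.

Alpha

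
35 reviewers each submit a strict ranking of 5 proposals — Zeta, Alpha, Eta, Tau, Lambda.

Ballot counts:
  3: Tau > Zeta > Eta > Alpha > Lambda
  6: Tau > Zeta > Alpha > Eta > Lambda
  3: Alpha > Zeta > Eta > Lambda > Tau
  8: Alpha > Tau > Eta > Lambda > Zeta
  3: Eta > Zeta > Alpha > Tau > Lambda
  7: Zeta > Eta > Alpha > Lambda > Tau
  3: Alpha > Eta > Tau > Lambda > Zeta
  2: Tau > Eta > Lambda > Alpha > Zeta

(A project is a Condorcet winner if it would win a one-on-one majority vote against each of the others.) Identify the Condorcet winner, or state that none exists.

Pairwise majorities:
Zeta vs Alpha: Zeta, 19–16.
Zeta vs Eta: Zeta, 19–16.
Zeta–Tau: Tau 22–13.
Zeta vs Lambda: Zeta, 22–13.
Alpha–Eta: Alpha 20–15.
Alpha vs Tau: Alpha, 24–11.
Alpha–Lambda: Alpha 33–2.
Eta–Tau: Tau 19–16.
Eta vs Lambda: Eta wins 35–0.
Tau vs Lambda: Tau wins 25–10.
No project is unbeaten: Zeta loses to Tau; Alpha loses to Zeta; Eta loses to Zeta; Tau loses to Alpha; Lambda loses to Zeta. In particular Zeta → Alpha → Tau → Zeta is a majority cycle — no Condorcet winner exists.

none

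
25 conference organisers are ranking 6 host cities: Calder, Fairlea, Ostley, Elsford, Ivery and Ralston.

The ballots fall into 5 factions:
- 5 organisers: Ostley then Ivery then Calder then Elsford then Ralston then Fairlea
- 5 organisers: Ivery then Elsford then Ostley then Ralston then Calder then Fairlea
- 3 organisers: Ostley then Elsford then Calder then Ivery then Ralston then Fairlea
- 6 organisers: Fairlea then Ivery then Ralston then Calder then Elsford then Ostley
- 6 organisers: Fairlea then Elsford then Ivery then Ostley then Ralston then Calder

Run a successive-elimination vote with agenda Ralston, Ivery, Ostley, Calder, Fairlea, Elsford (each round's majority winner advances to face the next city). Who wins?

Round 1: Ralston vs Ivery — 0–25, Ivery advances.
Round 2: Ivery vs Ostley — 17–8, Ivery advances.
Round 3: Ivery vs Calder — 22–3, Ivery advances.
Round 4: Ivery vs Fairlea — 13–12, Ivery advances.
Round 5: Ivery vs Elsford — 16–9, Ivery advances.
The agenda winner is Ivery.

Ivery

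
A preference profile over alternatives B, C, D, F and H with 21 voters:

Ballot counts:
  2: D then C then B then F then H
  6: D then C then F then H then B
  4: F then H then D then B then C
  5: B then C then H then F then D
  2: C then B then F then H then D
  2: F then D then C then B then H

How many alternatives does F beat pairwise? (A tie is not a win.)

F against each rival (21 voters):
F–B: F 12–9.
F vs C: C wins 15–6.
F vs D: 13 to 8, F.
F–H: F 16–5.
F beats B, D, H; loses to C — 3 pairwise wins.

3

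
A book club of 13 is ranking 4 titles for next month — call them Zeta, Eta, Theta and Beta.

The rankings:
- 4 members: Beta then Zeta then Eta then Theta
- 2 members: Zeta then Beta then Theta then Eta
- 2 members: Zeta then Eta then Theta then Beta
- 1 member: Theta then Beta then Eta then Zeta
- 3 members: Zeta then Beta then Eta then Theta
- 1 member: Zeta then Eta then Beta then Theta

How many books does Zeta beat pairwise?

Zeta against each rival (13 members):
Zeta vs Eta: Zeta, 12–1.
Zeta vs Theta: Zeta preferred on 4+2+2+3+1 = 12 ballots; Zeta wins 12–1.
Zeta vs Beta: Zeta wins 8–5.
Zeta beats Eta, Theta, Beta — 3 pairwise wins.

3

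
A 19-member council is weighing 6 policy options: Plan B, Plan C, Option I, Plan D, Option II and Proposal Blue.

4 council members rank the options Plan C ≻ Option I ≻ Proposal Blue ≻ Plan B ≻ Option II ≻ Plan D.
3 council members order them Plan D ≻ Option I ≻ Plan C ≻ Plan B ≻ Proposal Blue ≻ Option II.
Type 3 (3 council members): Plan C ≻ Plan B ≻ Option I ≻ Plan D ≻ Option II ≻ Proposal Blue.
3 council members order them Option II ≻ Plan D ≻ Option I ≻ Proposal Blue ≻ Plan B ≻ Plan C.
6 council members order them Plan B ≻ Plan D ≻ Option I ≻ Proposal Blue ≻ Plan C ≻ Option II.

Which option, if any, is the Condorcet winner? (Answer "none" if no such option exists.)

Check each pair by majority over 19 ballots:
Plan B vs Plan C: Plan B is ranked higher on 3+6 = 9 ballots, Plan C on 10. Plan C wins 10–9.
Plan B vs Option I: Plan B preferred on 3+6 = 9 ballots; Option I wins 10–9.
Plan B vs Plan D: Plan B is ranked higher on 4+3+6 = 13 ballots, Plan D on 6. Plan B wins 13–6.
Plan B vs Option II: Plan B is ranked higher on 4+3+3+6 = 16 ballots, Option II on 3. Plan B wins 16–3.
Plan B vs Proposal Blue: 3+3+6 = 12 for Plan B, 7 for Proposal Blue — Plan B by 12–7.
Plan C vs Option I: 7 to 12, Option I.
Plan C vs Plan D: 7 to 12, Plan D.
Plan C vs Option II: Plan C preferred on 4+3+3+6 = 16 ballots; Plan C wins 16–3.
Plan C vs Proposal Blue: Plan C preferred on 4+3+3 = 10 ballots; Plan C wins 10–9.
Option I vs Plan D: Option I preferred on 4+3 = 7 ballots; Plan D wins 12–7.
Option I vs Option II: Option I preferred on 4+3+3+6 = 16 ballots; Option I wins 16–3.
Option I vs Proposal Blue: Option I is ranked higher on 4+3+3+3+6 = 19 ballots, Proposal Blue on 0. Option I wins 19–0.
Plan D vs Option II: Plan D is ranked higher on 3+3+6 = 12 ballots, Option II on 7. Plan D wins 12–7.
Plan D vs Proposal Blue: Plan D is ranked higher on 3+3+3+6 = 15 ballots, Proposal Blue on 4. Plan D wins 15–4.
Option II vs Proposal Blue: Option II is ranked higher on 3+3 = 6 ballots, Proposal Blue on 13. Proposal Blue wins 13–6.
No option is unbeaten: Plan B loses to Plan C; Plan C loses to Option I; Option I loses to Plan D; Plan D loses to Plan B; Option II loses to Plan B; Proposal Blue loses to Plan B. In particular Plan B > Plan D > Plan C > Plan B is a majority cycle — no Condorcet winner exists.

none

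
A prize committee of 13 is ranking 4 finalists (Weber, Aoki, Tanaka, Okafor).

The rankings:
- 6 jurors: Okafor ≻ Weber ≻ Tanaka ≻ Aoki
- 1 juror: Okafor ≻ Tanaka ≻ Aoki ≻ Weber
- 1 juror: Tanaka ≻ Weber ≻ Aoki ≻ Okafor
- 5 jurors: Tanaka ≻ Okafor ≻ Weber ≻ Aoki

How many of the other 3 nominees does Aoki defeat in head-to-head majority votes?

0

Aoki against each rival (13 jurors):
Aoki–Weber: Weber 12–1.
Aoki vs Tanaka: 0 to 13, Tanaka.
Aoki vs Okafor: Aoki preferred on 1 ballot; Okafor wins 12–1.
Aoki beats no one; loses to Weber, Tanaka, Okafor — 0 pairwise wins.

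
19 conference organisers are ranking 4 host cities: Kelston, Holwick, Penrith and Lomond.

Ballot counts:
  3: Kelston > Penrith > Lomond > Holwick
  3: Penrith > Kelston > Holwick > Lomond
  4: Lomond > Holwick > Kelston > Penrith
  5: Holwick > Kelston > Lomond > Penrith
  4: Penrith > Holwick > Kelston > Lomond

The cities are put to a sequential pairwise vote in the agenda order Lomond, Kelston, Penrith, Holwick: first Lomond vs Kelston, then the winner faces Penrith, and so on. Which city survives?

Holwick

Round 1: Lomond vs Kelston — 4–15, Kelston advances.
Round 2: Kelston vs Penrith — 12–7, Kelston advances.
Round 3: Kelston vs Holwick — 6–13, Holwick advances.
Holwick survives the agenda.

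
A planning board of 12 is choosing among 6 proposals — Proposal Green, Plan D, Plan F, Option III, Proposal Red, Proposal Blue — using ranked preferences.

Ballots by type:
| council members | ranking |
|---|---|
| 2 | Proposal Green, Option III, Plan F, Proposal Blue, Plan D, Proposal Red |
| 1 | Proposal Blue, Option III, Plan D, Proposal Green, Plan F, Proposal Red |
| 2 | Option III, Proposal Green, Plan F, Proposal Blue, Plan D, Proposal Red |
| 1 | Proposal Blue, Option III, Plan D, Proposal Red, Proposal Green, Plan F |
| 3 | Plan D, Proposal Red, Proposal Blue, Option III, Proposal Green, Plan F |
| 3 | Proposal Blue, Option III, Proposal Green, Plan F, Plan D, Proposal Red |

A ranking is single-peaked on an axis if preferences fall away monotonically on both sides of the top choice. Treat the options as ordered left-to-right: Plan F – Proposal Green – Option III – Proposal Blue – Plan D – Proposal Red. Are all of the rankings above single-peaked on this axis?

yes

Axis positions: Plan F=1, Proposal Green=2, Option III=3, Proposal Blue=4, Plan D=5, Proposal Red=6.
Type 1 (peak Proposal Green at position 2): ranking walks positions 2-3-1-4-5-6, expanding outward from the peak — single-peaked.
Type 2 (peak Proposal Blue at position 4): ranking walks positions 4-3-5-2-1-6, expanding outward from the peak — single-peaked.
Type 3 (peak Option III at position 3): ranking walks positions 3-2-1-4-5-6, expanding outward from the peak — single-peaked.
Type 4 (peak Proposal Blue at position 4): ranking walks positions 4-3-5-6-2-1, expanding outward from the peak — single-peaked.
Type 5 (peak Plan D at position 5): ranking walks positions 5-6-4-3-2-1, expanding outward from the peak — single-peaked.
Type 6 (peak Proposal Blue at position 4): ranking walks positions 4-3-2-1-5-6, expanding outward from the peak — single-peaked.
Every ranking is single-peaked on this axis.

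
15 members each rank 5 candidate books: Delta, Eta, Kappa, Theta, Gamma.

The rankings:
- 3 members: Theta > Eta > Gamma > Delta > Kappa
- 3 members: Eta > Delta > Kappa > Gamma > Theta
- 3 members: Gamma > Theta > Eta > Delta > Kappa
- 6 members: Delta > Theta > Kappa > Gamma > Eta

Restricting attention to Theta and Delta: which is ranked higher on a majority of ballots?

Ballots ranking Theta above Delta: 3 + 3 = 6.
Ballots ranking Delta above Theta: 15 − 6 = 9.
Delta wins the head-to-head 9–6.

Delta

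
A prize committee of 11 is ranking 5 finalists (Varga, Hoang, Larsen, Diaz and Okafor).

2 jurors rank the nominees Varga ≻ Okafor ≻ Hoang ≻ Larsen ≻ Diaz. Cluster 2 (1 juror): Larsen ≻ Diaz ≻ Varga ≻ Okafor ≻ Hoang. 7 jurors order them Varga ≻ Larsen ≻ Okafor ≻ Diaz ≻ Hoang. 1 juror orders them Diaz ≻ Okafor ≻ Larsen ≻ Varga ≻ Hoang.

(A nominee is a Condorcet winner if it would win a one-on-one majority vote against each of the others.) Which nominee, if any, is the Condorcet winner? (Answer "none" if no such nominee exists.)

Varga

Pairwise majorities:
Varga vs Hoang: Varga preferred on 2+1+7+1 = 11 ballots; Varga wins 11–0.
Varga vs Larsen: Varga is ranked higher on 2+7 = 9 ballots, Larsen on 2. Varga wins 9–2.
Varga vs Diaz: 2+7 = 9 for Varga, 2 for Diaz — Varga by 9–2.
Varga vs Okafor: 2+1+7 = 10 for Varga, 1 for Okafor — Varga by 10–1.
Hoang vs Larsen: 2 to 9, Larsen.
Hoang vs Diaz: Hoang preferred on 2 ballots; Diaz wins 9–2.
Hoang vs Okafor: 0 to 11, Okafor.
Larsen vs Diaz: Larsen is ranked higher on 2+1+7 = 10 ballots, Diaz on 1. Larsen wins 10–1.
Larsen vs Okafor: Larsen preferred on 1+7 = 8 ballots; Larsen wins 8–3.
Diaz vs Okafor: Diaz preferred on 1+1 = 2 ballots; Okafor wins 9–2.
Varga defeats every rival head-to-head and is the Condorcet winner.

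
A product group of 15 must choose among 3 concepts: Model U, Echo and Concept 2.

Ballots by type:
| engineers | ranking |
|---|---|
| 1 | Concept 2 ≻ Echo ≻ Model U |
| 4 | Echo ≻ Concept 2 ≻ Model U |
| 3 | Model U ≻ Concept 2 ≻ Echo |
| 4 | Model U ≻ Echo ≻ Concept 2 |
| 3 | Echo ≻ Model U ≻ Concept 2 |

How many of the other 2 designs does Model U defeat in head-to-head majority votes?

Model U against each rival (15 engineers):
Model U vs Echo: Echo, 8–7.
Model U vs Concept 2: Model U wins 10–5.
Model U beats Concept 2; loses to Echo — 1 pairwise win.

1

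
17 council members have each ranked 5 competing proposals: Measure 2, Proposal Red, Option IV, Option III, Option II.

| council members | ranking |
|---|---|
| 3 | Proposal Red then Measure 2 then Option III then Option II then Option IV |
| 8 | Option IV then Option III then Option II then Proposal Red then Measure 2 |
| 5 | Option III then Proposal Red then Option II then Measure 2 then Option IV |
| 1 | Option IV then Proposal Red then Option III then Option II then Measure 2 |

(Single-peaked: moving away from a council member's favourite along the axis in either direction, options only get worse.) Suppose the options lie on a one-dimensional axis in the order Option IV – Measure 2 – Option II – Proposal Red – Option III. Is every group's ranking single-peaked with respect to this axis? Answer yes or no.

Axis positions: Option IV=1, Measure 2=2, Option II=3, Proposal Red=4, Option III=5.
Group 1: ranking walks positions 4-2-5-3-1; Measure 2 is ranked above Option II even though Option II lies between Measure 2 and the peak Proposal Red on the axis — preferences dip and rise again. Not single-peaked.
Group 2: ranking walks positions 1-5-3-4-2; Option III is ranked above Measure 2 even though Measure 2 lies between Option III and the peak Option IV on the axis — preferences dip and rise again. Not single-peaked.
Group 3 (peak Option III at position 5): ranking walks positions 5-4-3-2-1, expanding outward from the peak — single-peaked.
Group 4: ranking walks positions 1-4-5-3-2; Proposal Red is ranked above Measure 2 even though Measure 2 lies between Proposal Red and the peak Option IV on the axis — preferences dip and rise again. Not single-peaked.
Group 1 violates single-peakedness, so the profile is not single-peaked on this axis.

no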